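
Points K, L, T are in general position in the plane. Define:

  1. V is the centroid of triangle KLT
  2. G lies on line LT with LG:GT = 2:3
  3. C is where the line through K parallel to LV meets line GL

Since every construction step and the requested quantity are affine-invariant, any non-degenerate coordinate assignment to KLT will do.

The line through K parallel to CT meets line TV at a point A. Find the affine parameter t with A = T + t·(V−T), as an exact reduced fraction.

Assign K = (0, 0), L = (1, 0), T = (0, 1) — the answer is frame-independent, so this choice is without loss of generality.
1. V is the centroid of triangle KLT ⇒ V = (1/3, 1/3)
2. G lies on line LT with LG:GT = 2:3 ⇒ G = (3/5, 2/5)
3. C is where the line through K parallel to LV meets line GL ⇒ C = (2, -1)
through K parallel to CT: direction (-2, 2); meets TV at A = (1, -1)
A = T + t·(V−T) with t = 3

t = 3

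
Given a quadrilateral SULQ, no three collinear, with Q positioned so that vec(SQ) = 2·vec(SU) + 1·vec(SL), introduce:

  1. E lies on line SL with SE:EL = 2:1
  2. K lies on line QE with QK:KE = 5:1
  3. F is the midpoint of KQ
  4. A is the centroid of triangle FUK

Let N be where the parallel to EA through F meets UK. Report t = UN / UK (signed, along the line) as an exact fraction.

Set S = (0, 0), U = (1, 0), L = (0, 1), Q = (2, 1); any affine frame gives the same invariant.
1. E lies on line SL with SE:EL = 2:1 ⇒ E = (0, 2/3)
2. K lies on line QE with QK:KE = 5:1 ⇒ K = (1/3, 13/18)
3. F is the midpoint of KQ ⇒ F = (7/6, 31/36)
4. A is the centroid of triangle FUK ⇒ A = (5/6, 19/36)
through F parallel to EA: direction (5/6, -5/36); meets UK at N = (1/33, 104/99)
N = U + t·(K−U) with t = 16/11

t = 16/11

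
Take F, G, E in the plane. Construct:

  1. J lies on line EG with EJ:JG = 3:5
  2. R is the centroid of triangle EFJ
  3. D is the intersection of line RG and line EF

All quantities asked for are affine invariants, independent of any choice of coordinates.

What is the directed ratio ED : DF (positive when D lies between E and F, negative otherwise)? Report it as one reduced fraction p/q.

ED:DF = 8/13

Set F = (0, 0), G = (1, 0), E = (0, 1); any affine frame gives the same invariant.
1. J lies on line EG with EJ:JG = 3:5 ⇒ J = (3/8, 5/8)
2. R is the centroid of triangle EFJ ⇒ R = (1/8, 13/24)
3. D is the intersection of line RG and line EF ⇒ D = (0, 13/21)
D = E + t·(F−E) with t = 8/21, so ED:DF = t:(1−t) = 8/21:13/21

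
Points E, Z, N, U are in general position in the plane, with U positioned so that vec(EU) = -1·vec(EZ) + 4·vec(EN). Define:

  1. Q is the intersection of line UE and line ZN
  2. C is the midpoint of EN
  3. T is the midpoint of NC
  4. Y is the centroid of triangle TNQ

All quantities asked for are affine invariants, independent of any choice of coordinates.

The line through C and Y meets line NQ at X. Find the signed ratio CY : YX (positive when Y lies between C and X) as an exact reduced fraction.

Choose coordinates E = (0, 0), Z = (1, 0), N = (0, 1), U = (-1, 4).
1. Q is the intersection of line UE and line ZN ⇒ Q = (-1/3, 4/3)
2. C is the midpoint of EN ⇒ C = (0, 1/2)
3. T is the midpoint of NC ⇒ T = (0, 3/4)
4. Y is the centroid of triangle TNQ ⇒ Y = (-1/9, 37/36)
line CY meets NQ at X = (-2/15, 17/15)
Y = C + t·(X−C) with t = 5/6, so CY:YX = 5/6:1/6

CY:YX = 5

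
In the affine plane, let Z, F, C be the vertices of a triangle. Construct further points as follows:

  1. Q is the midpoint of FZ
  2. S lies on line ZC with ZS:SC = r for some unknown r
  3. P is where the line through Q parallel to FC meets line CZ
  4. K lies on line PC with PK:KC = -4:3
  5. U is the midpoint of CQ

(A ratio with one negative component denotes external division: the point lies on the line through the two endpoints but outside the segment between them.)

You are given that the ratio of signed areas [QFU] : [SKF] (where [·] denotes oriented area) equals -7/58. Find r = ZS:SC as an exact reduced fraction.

Assign Z = (0, 0), F = (1, 0), C = (0, 1) — the answer is frame-independent, so this choice is without loss of generality.
1. Q is the midpoint of FZ ⇒ Q = (1/2, 0)
2. With ZS:SC = r, write λ = r/(r+1) so S = Z + λ·(C−Z); S is affine-linear in λ
3. P is where the line through Q parallel to FC meets line CZ ⇒ P = (0, 1/2)
4. K lies on line PC with PK:KC = -4:3 ⇒ K = (0, 5/2)
5. U is the midpoint of CQ ⇒ U = (1/4, 1/2)
Every point depending on S is an affine combination of S and λ-independent points, so each such coordinate is linear in λ; the λ² term in each signed area is a multiple of (C−Z)×(C−Z) = 0, so 2·[QFU] and 2·[SKF] are each linear in λ. Evaluating at λ=0 and λ=1:
  2·[QFU] = 1/4,   2·[SKF] = λ − 5/2
So [QFU]:[SKF] = (1/4) / (λ − 5/2). Setting this equal to -7/58:
  1/4 = -7/58·(λ − 5/2)  ⇒  λ = 3/7
Then r = λ/(1−λ) = (3/7)/(4/7) = 3/4. Check: with r = 3/4, S = (0, 3/7) and [QFU]:[SKF] = -7/58 as required.

r = 3/4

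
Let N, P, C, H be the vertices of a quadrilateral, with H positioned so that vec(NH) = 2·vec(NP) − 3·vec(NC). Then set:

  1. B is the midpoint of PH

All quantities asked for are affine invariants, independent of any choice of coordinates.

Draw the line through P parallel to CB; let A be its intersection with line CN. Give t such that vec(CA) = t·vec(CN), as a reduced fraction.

Set N = (0, 0), P = (1, 0), C = (0, 1), H = (2, -3); any affine frame gives the same invariant.
1. B is the midpoint of PH ⇒ B = (3/2, -3/2)
through P parallel to CB: direction (3/2, -5/2); meets CN at A = (0, 5/3)
A = C + t·(N−C) with t = -2/3

t = -2/3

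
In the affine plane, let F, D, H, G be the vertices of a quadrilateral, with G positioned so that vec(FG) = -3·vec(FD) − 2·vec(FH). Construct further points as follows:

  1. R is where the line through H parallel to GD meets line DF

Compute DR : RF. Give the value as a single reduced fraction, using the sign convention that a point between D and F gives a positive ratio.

DR:RF = -3/2

Choose coordinates F = (0, 0), D = (1, 0), H = (0, 1), G = (-3, -2).
1. R is where the line through H parallel to GD meets line DF ⇒ R = (-2, 0)
R = D + t·(F−D) with t = 3, so DR:RF = t:(1−t) = 3:-2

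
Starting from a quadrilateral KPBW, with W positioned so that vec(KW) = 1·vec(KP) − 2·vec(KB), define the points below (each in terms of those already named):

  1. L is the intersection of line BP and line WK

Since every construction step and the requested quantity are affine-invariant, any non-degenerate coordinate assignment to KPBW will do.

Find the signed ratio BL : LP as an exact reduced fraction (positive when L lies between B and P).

Assign K = (0, 0), P = (1, 0), B = (0, 1), W = (1, -2) — the answer is frame-independent, so this choice is without loss of generality.
1. L is the intersection of line BP and line WK ⇒ L = (-1, 2)
L = B + t·(P−B) with t = -1, so BL:LP = t:(1−t) = -1:2

BL:LP = -1/2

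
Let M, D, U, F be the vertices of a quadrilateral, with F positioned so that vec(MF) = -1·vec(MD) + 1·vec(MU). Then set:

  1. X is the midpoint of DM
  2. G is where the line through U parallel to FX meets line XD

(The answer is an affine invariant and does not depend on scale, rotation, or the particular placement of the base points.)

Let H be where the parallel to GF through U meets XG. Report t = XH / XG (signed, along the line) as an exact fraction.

t = 2

Choose coordinates M = (0, 0), D = (1, 0), U = (0, 1), F = (-1, 1).
1. X is the midpoint of DM ⇒ X = (1/2, 0)
2. G is where the line through U parallel to FX meets line XD ⇒ G = (3/2, 0)
through U parallel to GF: direction (-5/2, 1); meets XG at H = (5/2, 0)
H = X + t·(G−X) with t = 2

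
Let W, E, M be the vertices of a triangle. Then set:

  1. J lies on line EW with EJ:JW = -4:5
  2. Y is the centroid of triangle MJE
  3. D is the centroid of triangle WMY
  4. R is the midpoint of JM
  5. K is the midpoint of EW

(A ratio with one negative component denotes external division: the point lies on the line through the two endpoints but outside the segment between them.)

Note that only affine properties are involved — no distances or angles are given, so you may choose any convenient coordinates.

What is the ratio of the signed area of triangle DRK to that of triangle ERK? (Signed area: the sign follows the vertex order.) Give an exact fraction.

[DRK]:[ERK] = -29/9

Choose coordinates W = (0, 0), E = (1, 0), M = (0, 1).
1. J lies on line EW with EJ:JW = -4:5 ⇒ J = (5, 0)
2. Y is the centroid of triangle MJE ⇒ Y = (2, 1/3)
3. D is the centroid of triangle WMY ⇒ D = (2/3, 4/9)
4. R is the midpoint of JM ⇒ R = (5/2, 1/2)
5. K is the midpoint of EW ⇒ K = (1/2, 0)
2·[DRK] = -29/36, 2·[ERK] = 1/4
[DRK]:[ERK] = -29/36:1/4 = -29/9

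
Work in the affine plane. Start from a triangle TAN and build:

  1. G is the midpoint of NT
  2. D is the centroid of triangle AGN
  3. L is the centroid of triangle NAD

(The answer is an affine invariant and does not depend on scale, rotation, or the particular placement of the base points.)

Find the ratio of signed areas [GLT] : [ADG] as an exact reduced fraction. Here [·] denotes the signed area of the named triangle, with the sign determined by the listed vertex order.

Choose coordinates T = (0, 0), A = (1, 0), N = (0, 1).
1. G is the midpoint of NT ⇒ G = (0, 1/2)
2. D is the centroid of triangle AGN ⇒ D = (1/3, 1/2)
3. L is the centroid of triangle NAD ⇒ L = (4/9, 1/2)
2·[GLT] = -2/9, 2·[ADG] = 1/6
[GLT]:[ADG] = -2/9:1/6 = -4/3

[GLT]:[ADG] = -4/3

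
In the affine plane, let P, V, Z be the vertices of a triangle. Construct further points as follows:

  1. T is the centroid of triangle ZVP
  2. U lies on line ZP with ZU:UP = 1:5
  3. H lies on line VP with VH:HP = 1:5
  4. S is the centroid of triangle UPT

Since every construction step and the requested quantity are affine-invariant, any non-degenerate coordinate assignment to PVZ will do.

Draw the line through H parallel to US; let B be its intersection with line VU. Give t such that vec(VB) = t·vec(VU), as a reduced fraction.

Set P = (0, 0), V = (1, 0), Z = (0, 1); any affine frame gives the same invariant.
1. T is the centroid of triangle ZVP ⇒ T = (1/3, 1/3)
2. U lies on line ZP with ZU:UP = 1:5 ⇒ U = (0, 5/6)
3. H lies on line VP with VH:HP = 1:5 ⇒ H = (5/6, 0)
4. S is the centroid of triangle UPT ⇒ S = (1/9, 7/18)
through H parallel to US: direction (1/9, -4/9); meets VU at B = (15/19, 10/57)
B = V + t·(U−V) with t = 4/19

t = 4/19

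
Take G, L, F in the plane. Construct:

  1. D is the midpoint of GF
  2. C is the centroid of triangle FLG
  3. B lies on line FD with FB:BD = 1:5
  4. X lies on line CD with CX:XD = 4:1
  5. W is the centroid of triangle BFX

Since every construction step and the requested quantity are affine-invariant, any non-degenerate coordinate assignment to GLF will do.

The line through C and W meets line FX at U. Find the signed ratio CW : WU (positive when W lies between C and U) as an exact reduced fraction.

CW:WU = -73

Choose coordinates G = (0, 0), L = (1, 0), F = (0, 1).
1. D is the midpoint of GF ⇒ D = (0, 1/2)
2. C is the centroid of triangle FLG ⇒ C = (1/3, 1/3)
3. B lies on line FD with FB:BD = 1:5 ⇒ B = (0, 11/12)
4. X lies on line CD with CX:XD = 4:1 ⇒ X = (1/15, 7/15)
5. W is the centroid of triangle BFX ⇒ W = (1/45, 143/180)
line CW meets FX at U = (29/1095, 863/1095)
W = C + t·(U−C) with t = 73/72, so CW:WU = 73/72:-1/72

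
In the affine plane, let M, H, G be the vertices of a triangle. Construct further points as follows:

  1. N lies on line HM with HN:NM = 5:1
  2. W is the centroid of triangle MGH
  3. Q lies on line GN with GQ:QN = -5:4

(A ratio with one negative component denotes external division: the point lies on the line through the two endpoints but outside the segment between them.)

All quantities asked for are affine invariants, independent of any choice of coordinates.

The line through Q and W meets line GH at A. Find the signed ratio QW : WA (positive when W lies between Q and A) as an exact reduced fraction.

Set M = (0, 0), H = (1, 0), G = (0, 1); any affine frame gives the same invariant.
1. N lies on line HM with HN:NM = 5:1 ⇒ N = (1/6, 0)
2. W is the centroid of triangle MGH ⇒ W = (1/3, 1/3)
3. Q lies on line GN with GQ:QN = -5:4 ⇒ Q = (5/6, -4)
line QW meets GH at A = (20/69, 49/69)
W = Q + t·(A−Q) with t = 23/25, so QW:WA = 23/25:2/25

QW:WA = 23/2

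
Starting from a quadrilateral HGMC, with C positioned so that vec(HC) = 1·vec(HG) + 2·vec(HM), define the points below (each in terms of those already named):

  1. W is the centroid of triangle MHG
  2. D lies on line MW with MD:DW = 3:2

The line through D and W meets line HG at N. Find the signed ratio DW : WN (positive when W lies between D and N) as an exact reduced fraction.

Work in coordinates with H = (0, 0), G = (1, 0), M = (0, 1), C = (1, 2).
1. W is the centroid of triangle MHG ⇒ W = (1/3, 1/3)
2. D lies on line MW with MD:DW = 3:2 ⇒ D = (1/5, 3/5)
line DW meets HG at N = (1/2, 0)
W = D + t·(N−D) with t = 4/9, so DW:WN = 4/9:5/9

DW:WN = 4/5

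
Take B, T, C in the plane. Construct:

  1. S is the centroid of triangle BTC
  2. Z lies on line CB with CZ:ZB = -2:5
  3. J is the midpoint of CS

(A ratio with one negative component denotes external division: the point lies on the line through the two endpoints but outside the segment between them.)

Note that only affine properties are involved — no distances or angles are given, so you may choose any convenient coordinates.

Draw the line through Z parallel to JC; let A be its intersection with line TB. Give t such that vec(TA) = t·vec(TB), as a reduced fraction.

Assign B = (0, 0), T = (1, 0), C = (0, 1) — the answer is frame-independent, so this choice is without loss of generality.
1. S is the centroid of triangle BTC ⇒ S = (1/3, 1/3)
2. Z lies on line CB with CZ:ZB = -2:5 ⇒ Z = (0, 5/3)
3. J is the midpoint of CS ⇒ J = (1/6, 2/3)
through Z parallel to JC: direction (-1/6, 1/3); meets TB at A = (5/6, 0)
A = T + t·(B−T) with t = 1/6

t = 1/6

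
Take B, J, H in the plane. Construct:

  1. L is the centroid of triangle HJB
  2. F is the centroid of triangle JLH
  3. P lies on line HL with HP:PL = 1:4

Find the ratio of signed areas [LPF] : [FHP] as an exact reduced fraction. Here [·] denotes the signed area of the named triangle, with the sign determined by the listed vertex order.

Set B = (0, 0), J = (1, 0), H = (0, 1); any affine frame gives the same invariant.
1. L is the centroid of triangle HJB ⇒ L = (1/3, 1/3)
2. F is the centroid of triangle JLH ⇒ F = (4/9, 4/9)
3. P lies on line HL with HP:PL = 1:4 ⇒ P = (1/15, 13/15)
2·[LPF] = -4/45, 2·[FHP] = 1/45
[LPF]:[FHP] = -4/45:1/45 = -4

[LPF]:[FHP] = -4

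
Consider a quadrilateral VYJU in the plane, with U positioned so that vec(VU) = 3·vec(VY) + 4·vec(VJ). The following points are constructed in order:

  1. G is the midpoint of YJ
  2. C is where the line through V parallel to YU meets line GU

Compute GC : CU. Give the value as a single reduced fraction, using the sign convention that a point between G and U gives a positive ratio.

GC:CU = -1/4

Work in coordinates with V = (0, 0), Y = (1, 0), J = (0, 1), U = (3, 4).
1. G is the midpoint of YJ ⇒ G = (1/2, 1/2)
2. C is where the line through V parallel to YU meets line GU ⇒ C = (-1/3, -2/3)
C = G + t·(U−G) with t = -1/3, so GC:CU = t:(1−t) = -1/3:4/3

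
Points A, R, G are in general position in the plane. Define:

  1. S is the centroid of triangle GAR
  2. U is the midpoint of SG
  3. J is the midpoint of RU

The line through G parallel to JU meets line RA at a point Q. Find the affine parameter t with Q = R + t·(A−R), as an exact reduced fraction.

t = -1/4

Choose coordinates A = (0, 0), R = (1, 0), G = (0, 1).
1. S is the centroid of triangle GAR ⇒ S = (1/3, 1/3)
2. U is the midpoint of SG ⇒ U = (1/6, 2/3)
3. J is the midpoint of RU ⇒ J = (7/12, 1/3)
through G parallel to JU: direction (-5/12, 1/3); meets RA at Q = (5/4, 0)
Q = R + t·(A−R) with t = -1/4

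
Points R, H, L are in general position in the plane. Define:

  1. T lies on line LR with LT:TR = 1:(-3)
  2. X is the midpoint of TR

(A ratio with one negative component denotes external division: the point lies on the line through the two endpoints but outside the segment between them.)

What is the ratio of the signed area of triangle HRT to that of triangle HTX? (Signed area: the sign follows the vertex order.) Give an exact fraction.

Work in coordinates with R = (0, 0), H = (1, 0), L = (0, 1).
1. T lies on line LR with LT:TR = 1:(-3) ⇒ T = (0, 3/2)
2. X is the midpoint of TR ⇒ X = (0, 3/4)
2·[HRT] = -3/2, 2·[HTX] = 3/4
[HRT]:[HTX] = -3/2:3/4 = -2

[HRT]:[HTX] = -2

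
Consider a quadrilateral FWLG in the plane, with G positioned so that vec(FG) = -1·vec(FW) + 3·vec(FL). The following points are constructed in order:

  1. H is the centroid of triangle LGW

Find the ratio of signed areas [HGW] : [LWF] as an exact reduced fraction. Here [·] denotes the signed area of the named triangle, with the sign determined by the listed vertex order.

Set F = (0, 0), W = (1, 0), L = (0, 1), G = (-1, 3); any affine frame gives the same invariant.
1. H is the centroid of triangle LGW ⇒ H = (0, 4/3)
2·[HGW] = -1/3, 2·[LWF] = -1
[HGW]:[LWF] = -1/3:-1 = 1/3

[HGW]:[LWF] = 1/3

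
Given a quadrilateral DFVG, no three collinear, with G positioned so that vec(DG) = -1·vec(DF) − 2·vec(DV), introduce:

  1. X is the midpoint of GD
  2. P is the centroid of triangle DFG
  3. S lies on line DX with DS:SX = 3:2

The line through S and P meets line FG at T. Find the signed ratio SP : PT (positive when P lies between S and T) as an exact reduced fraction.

Set D = (0, 0), F = (1, 0), V = (0, 1), G = (-1, -2); any affine frame gives the same invariant.
1. X is the midpoint of GD ⇒ X = (-1/2, -1)
2. P is the centroid of triangle DFG ⇒ P = (0, -2/3)
3. S lies on line DX with DS:SX = 3:2 ⇒ S = (-3/10, -3/5)
line SP meets FG at T = (3/11, -8/11)
P = S + t·(T−S) with t = 11/21, so SP:PT = 11/21:10/21

SP:PT = 11/10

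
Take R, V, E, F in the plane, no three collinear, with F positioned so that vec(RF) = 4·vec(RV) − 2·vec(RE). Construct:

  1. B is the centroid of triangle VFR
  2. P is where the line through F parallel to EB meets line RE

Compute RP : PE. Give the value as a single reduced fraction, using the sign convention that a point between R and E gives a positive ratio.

RP:PE = -2

Assign R = (0, 0), V = (1, 0), E = (0, 1), F = (4, -2) — the answer is frame-independent, so this choice is without loss of generality.
1. B is the centroid of triangle VFR ⇒ B = (5/3, -2/3)
2. P is where the line through F parallel to EB meets line RE ⇒ P = (0, 2)
P = R + t·(E−R) with t = 2, so RP:PE = t:(1−t) = 2:-1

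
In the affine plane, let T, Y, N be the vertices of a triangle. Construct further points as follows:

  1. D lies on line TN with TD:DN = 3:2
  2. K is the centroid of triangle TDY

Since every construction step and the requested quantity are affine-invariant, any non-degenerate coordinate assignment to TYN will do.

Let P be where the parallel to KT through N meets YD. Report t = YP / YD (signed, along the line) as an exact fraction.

Work in coordinates with T = (0, 0), Y = (1, 0), N = (0, 1).
1. D lies on line TN with TD:DN = 3:2 ⇒ D = (0, 3/5)
2. K is the centroid of triangle TDY ⇒ K = (1/3, 1/5)
through N parallel to KT: direction (-1/3, -1/5); meets YD at P = (-1/3, 4/5)
P = Y + t·(D−Y) with t = 4/3

t = 4/3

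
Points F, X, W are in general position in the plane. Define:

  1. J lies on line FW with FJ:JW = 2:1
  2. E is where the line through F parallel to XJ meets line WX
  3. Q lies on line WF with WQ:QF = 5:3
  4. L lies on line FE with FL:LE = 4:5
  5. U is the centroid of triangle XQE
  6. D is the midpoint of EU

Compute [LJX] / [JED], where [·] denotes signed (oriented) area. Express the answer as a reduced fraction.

[LJX]:[JED] = 96/5

Set F = (0, 0), X = (1, 0), W = (0, 1); any affine frame gives the same invariant.
1. J lies on line FW with FJ:JW = 2:1 ⇒ J = (0, 2/3)
2. E is where the line through F parallel to XJ meets line WX ⇒ E = (3, -2)
3. Q lies on line WF with WQ:QF = 5:3 ⇒ Q = (0, 3/8)
4. L lies on line FE with FL:LE = 4:5 ⇒ L = (4/3, -8/9)
5. U is the centroid of triangle XQE ⇒ U = (4/3, -13/24)
6. D is the midpoint of EU ⇒ D = (13/6, -61/48)
2·[LJX] = -2/3, 2·[JED] = -5/144
[LJX]:[JED] = -2/3:-5/144 = 96/5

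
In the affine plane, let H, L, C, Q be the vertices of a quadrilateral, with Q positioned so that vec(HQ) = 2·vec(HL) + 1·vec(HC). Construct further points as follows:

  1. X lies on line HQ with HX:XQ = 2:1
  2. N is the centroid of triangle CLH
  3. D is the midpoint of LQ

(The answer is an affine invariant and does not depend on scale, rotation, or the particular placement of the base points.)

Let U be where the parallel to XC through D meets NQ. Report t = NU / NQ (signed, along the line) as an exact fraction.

Work in coordinates with H = (0, 0), L = (1, 0), C = (0, 1), Q = (2, 1).
1. X lies on line HQ with HX:XQ = 2:1 ⇒ X = (4/3, 2/3)
2. N is the centroid of triangle CLH ⇒ N = (1/3, 1/3)
3. D is the midpoint of LQ ⇒ D = (3/2, 1/2)
through D parallel to XC: direction (-4/3, 1/3); meets NQ at U = (27/26, 8/13)
U = N + t·(Q−N) with t = 11/26

t = 11/26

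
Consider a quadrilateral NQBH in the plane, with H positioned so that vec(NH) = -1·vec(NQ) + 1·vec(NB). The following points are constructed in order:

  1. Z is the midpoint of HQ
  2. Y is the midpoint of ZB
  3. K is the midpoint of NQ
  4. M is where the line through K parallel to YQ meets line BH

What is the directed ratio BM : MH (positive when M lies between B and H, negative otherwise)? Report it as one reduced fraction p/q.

BM:MH = 5

Choose coordinates N = (0, 0), Q = (1, 0), B = (0, 1), H = (-1, 1).
1. Z is the midpoint of HQ ⇒ Z = (0, 1/2)
2. Y is the midpoint of ZB ⇒ Y = (0, 3/4)
3. K is the midpoint of NQ ⇒ K = (1/2, 0)
4. M is where the line through K parallel to YQ meets line BH ⇒ M = (-5/6, 1)
M = B + t·(H−B) with t = 5/6, so BM:MH = t:(1−t) = 5/6:1/6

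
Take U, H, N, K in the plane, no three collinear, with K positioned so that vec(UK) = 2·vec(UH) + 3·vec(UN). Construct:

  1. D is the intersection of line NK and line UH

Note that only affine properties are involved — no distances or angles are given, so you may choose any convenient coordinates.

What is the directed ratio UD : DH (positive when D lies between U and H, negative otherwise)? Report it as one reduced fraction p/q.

Set U = (0, 0), H = (1, 0), N = (0, 1), K = (2, 3); any affine frame gives the same invariant.
1. D is the intersection of line NK and line UH ⇒ D = (-1, 0)
D = U + t·(H−U) with t = -1, so UD:DH = t:(1−t) = -1:2

UD:DH = -1/2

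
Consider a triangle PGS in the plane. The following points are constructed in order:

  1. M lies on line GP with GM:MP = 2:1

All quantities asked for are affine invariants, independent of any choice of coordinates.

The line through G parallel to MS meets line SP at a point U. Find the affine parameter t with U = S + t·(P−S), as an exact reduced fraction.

t = -2

Assign P = (0, 0), G = (1, 0), S = (0, 1) — the answer is frame-independent, so this choice is without loss of generality.
1. M lies on line GP with GM:MP = 2:1 ⇒ M = (1/3, 0)
through G parallel to MS: direction (-1/3, 1); meets SP at U = (0, 3)
U = S + t·(P−S) with t = -2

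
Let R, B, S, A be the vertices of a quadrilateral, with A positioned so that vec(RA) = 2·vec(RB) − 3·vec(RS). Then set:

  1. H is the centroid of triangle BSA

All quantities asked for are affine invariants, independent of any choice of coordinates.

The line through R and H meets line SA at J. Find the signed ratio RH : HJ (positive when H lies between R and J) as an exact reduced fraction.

RH:HJ = -4

Choose coordinates R = (0, 0), B = (1, 0), S = (0, 1), A = (2, -3).
1. H is the centroid of triangle BSA ⇒ H = (1, -2/3)
line RH meets SA at J = (3/4, -1/2)
H = R + t·(J−R) with t = 4/3, so RH:HJ = 4/3:-1/3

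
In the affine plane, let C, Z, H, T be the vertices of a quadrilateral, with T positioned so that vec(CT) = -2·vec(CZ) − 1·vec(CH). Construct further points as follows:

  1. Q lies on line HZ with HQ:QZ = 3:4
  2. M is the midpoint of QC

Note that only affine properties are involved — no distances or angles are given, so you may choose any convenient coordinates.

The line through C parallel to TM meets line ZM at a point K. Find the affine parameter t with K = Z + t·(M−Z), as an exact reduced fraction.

Set C = (0, 0), Z = (1, 0), H = (0, 1), T = (-2, -1); any affine frame gives the same invariant.
1. Q lies on line HZ with HQ:QZ = 3:4 ⇒ Q = (3/7, 4/7)
2. M is the midpoint of QC ⇒ M = (3/14, 2/7)
through C parallel to TM: direction (31/14, 9/7); meets ZM at K = (62/161, 36/161)
K = Z + t·(M−Z) with t = 18/23

t = 18/23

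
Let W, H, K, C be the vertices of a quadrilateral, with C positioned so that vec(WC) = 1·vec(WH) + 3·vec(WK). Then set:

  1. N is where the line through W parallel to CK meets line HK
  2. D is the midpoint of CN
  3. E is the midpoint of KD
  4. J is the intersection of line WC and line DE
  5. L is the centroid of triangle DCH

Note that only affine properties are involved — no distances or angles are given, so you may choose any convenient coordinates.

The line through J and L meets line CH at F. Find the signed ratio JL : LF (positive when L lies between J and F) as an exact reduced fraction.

Set W = (0, 0), H = (1, 0), K = (0, 1), C = (1, 3); any affine frame gives the same invariant.
1. N is where the line through W parallel to CK meets line HK ⇒ N = (1/3, 2/3)
2. D is the midpoint of CN ⇒ D = (2/3, 11/6)
3. E is the midpoint of KD ⇒ E = (1/3, 17/12)
4. J is the intersection of line WC and line DE ⇒ J = (4/7, 12/7)
5. L is the centroid of triangle DCH ⇒ L = (8/9, 29/18)
line JL meets CH at F = (1, 63/40)
L = J + t·(F−J) with t = 20/27, so JL:LF = 20/27:7/27

JL:LF = 20/7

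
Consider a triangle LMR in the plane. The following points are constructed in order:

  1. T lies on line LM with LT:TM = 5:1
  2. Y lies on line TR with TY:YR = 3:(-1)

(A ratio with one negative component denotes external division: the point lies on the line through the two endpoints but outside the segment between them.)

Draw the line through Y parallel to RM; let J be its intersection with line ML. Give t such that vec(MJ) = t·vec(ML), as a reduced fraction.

t = -1/12

Choose coordinates L = (0, 0), M = (1, 0), R = (0, 1).
1. T lies on line LM with LT:TM = 5:1 ⇒ T = (5/6, 0)
2. Y lies on line TR with TY:YR = 3:(-1) ⇒ Y = (-5/12, 3/2)
through Y parallel to RM: direction (1, -1); meets ML at J = (13/12, 0)
J = M + t·(L−M) with t = -1/12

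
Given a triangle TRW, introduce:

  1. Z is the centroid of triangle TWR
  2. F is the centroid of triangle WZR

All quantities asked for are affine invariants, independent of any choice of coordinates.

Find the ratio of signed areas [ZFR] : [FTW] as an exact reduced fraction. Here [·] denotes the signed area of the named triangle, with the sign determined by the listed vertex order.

[ZFR]:[FTW] = 1/4

Choose coordinates T = (0, 0), R = (1, 0), W = (0, 1).
1. Z is the centroid of triangle TWR ⇒ Z = (1/3, 1/3)
2. F is the centroid of triangle WZR ⇒ F = (4/9, 4/9)
2·[ZFR] = -1/9, 2·[FTW] = -4/9
[ZFR]:[FTW] = -1/9:-4/9 = 1/4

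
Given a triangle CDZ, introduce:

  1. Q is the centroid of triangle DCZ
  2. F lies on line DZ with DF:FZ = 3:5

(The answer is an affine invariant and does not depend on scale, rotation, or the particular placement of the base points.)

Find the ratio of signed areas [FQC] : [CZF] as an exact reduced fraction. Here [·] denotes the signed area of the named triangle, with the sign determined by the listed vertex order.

Work in coordinates with C = (0, 0), D = (1, 0), Z = (0, 1).
1. Q is the centroid of triangle DCZ ⇒ Q = (1/3, 1/3)
2. F lies on line DZ with DF:FZ = 3:5 ⇒ F = (5/8, 3/8)
2·[FQC] = 1/12, 2·[CZF] = -5/8
[FQC]:[CZF] = 1/12:-5/8 = -2/15

[FQC]:[CZF] = -2/15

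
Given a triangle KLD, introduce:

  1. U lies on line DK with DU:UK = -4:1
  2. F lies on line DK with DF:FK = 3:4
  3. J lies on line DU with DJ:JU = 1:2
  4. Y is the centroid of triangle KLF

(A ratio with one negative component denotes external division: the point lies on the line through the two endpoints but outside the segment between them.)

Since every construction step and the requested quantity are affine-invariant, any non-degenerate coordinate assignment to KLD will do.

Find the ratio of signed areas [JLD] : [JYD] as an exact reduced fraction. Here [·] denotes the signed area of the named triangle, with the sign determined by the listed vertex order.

[JLD]:[JYD] = 3

Work in coordinates with K = (0, 0), L = (1, 0), D = (0, 1).
1. U lies on line DK with DU:UK = -4:1 ⇒ U = (0, -1/3)
2. F lies on line DK with DF:FK = 3:4 ⇒ F = (0, 4/7)
3. J lies on line DU with DJ:JU = 1:2 ⇒ J = (0, 5/9)
4. Y is the centroid of triangle KLF ⇒ Y = (1/3, 4/21)
2·[JLD] = 4/9, 2·[JYD] = 4/27
[JLD]:[JYD] = 4/9:4/27 = 3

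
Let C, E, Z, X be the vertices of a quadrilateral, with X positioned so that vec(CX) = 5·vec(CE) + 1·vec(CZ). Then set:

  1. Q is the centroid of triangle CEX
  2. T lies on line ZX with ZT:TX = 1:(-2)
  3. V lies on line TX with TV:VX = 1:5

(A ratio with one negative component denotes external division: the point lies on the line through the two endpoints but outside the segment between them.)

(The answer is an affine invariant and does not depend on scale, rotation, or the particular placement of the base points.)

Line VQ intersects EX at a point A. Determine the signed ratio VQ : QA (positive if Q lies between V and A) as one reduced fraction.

VQ:QA = 24

Choose coordinates C = (0, 0), E = (1, 0), Z = (0, 1), X = (5, 1).
1. Q is the centroid of triangle CEX ⇒ Q = (2, 1/3)
2. T lies on line ZX with ZT:TX = 1:(-2) ⇒ T = (-5, 1)
3. V lies on line TX with TV:VX = 1:5 ⇒ V = (-10/3, 1)
line VQ meets EX at A = (20/9, 11/36)
Q = V + t·(A−V) with t = 24/25, so VQ:QA = 24/25:1/25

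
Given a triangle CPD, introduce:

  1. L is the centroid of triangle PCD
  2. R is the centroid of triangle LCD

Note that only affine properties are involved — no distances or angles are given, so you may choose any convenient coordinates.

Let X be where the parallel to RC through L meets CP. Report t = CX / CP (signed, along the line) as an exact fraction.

Work in coordinates with C = (0, 0), P = (1, 0), D = (0, 1).
1. L is the centroid of triangle PCD ⇒ L = (1/3, 1/3)
2. R is the centroid of triangle LCD ⇒ R = (1/9, 4/9)
through L parallel to RC: direction (-1/9, -4/9); meets CP at X = (1/4, 0)
X = C + t·(P−C) with t = 1/4

t = 1/4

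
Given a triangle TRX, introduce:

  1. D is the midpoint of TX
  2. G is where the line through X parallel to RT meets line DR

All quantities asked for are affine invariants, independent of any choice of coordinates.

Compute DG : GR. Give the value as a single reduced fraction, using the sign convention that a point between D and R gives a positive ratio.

DG:GR = -1/2

Choose coordinates T = (0, 0), R = (1, 0), X = (0, 1).
1. D is the midpoint of TX ⇒ D = (0, 1/2)
2. G is where the line through X parallel to RT meets line DR ⇒ G = (-1, 1)
G = D + t·(R−D) with t = -1, so DG:GR = t:(1−t) = -1:2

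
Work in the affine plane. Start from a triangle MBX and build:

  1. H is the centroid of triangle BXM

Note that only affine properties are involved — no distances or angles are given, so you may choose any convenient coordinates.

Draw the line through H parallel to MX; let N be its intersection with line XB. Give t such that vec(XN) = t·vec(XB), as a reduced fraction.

t = 1/3

Assign M = (0, 0), B = (1, 0), X = (0, 1) — the answer is frame-independent, so this choice is without loss of generality.
1. H is the centroid of triangle BXM ⇒ H = (1/3, 1/3)
through H parallel to MX: direction (0, 1); meets XB at N = (1/3, 2/3)
N = X + t·(B−X) with t = 1/3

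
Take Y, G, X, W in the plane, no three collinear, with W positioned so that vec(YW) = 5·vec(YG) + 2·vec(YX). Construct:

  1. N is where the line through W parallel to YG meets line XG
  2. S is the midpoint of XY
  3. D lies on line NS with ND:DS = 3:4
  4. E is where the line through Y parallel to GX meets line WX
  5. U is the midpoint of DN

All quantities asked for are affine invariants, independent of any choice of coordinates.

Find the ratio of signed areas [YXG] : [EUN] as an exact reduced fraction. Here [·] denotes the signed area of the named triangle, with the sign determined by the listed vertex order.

[YXG]:[EUN] = -56/11

Set Y = (0, 0), G = (1, 0), X = (0, 1), W = (5, 2); any affine frame gives the same invariant.
1. N is where the line through W parallel to YG meets line XG ⇒ N = (-1, 2)
2. S is the midpoint of XY ⇒ S = (0, 1/2)
3. D lies on line NS with ND:DS = 3:4 ⇒ D = (-4/7, 19/14)
4. E is where the line through Y parallel to GX meets line WX ⇒ E = (-5/6, 5/6)
5. U is the midpoint of DN ⇒ U = (-11/14, 47/28)
2·[YXG] = -1, 2·[EUN] = 11/56
[YXG]:[EUN] = -1:11/56 = -56/11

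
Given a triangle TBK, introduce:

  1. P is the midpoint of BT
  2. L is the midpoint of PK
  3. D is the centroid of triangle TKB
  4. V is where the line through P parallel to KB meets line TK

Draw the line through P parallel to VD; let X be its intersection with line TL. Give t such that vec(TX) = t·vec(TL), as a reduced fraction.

Assign T = (0, 0), B = (1, 0), K = (0, 1) — the answer is frame-independent, so this choice is without loss of generality.
1. P is the midpoint of BT ⇒ P = (1/2, 0)
2. L is the midpoint of PK ⇒ L = (1/4, 1/2)
3. D is the centroid of triangle TKB ⇒ D = (1/3, 1/3)
4. V is where the line through P parallel to KB meets line TK ⇒ V = (0, 1/2)
through P parallel to VD: direction (1/3, -1/6); meets TL at X = (1/10, 1/5)
X = T + t·(L−T) with t = 2/5

t = 2/5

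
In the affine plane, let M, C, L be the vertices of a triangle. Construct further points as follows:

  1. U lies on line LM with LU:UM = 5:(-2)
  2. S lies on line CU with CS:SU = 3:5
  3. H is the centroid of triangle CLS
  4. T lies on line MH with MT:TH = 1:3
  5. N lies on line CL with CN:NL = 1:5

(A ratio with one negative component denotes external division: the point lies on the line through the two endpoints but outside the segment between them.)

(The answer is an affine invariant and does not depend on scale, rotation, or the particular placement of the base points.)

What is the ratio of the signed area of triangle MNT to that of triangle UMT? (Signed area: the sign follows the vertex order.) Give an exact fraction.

[MNT]:[UMT] = -17/52

Assign M = (0, 0), C = (1, 0), L = (0, 1) — the answer is frame-independent, so this choice is without loss of generality.
1. U lies on line LM with LU:UM = 5:(-2) ⇒ U = (0, -2/3)
2. S lies on line CU with CS:SU = 3:5 ⇒ S = (5/8, -1/4)
3. H is the centroid of triangle CLS ⇒ H = (13/24, 1/4)
4. T lies on line MH with MT:TH = 1:3 ⇒ T = (13/96, 1/16)
5. N lies on line CL with CN:NL = 1:5 ⇒ N = (5/6, 1/6)
2·[MNT] = 17/576, 2·[UMT] = -13/144
[MNT]:[UMT] = 17/576:-13/144 = -17/52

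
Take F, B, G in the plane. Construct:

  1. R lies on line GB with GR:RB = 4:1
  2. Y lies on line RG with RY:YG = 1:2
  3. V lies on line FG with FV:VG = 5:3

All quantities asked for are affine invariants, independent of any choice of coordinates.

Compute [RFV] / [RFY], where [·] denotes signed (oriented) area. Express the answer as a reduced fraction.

Set F = (0, 0), B = (1, 0), G = (0, 1); any affine frame gives the same invariant.
1. R lies on line GB with GR:RB = 4:1 ⇒ R = (4/5, 1/5)
2. Y lies on line RG with RY:YG = 1:2 ⇒ Y = (8/15, 7/15)
3. V lies on line FG with FV:VG = 5:3 ⇒ V = (0, 5/8)
2·[RFV] = -1/2, 2·[RFY] = -4/15
[RFV]:[RFY] = -1/2:-4/15 = 15/8

[RFV]:[RFY] = 15/8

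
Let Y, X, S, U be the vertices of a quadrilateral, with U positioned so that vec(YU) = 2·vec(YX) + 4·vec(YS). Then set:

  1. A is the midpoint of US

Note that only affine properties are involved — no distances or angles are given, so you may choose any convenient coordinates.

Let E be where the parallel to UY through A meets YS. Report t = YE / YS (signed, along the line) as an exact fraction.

t = 1/2

Set Y = (0, 0), X = (1, 0), S = (0, 1), U = (2, 4); any affine frame gives the same invariant.
1. A is the midpoint of US ⇒ A = (1, 5/2)
through A parallel to UY: direction (-2, -4); meets YS at E = (0, 1/2)
E = Y + t·(S−Y) with t = 1/2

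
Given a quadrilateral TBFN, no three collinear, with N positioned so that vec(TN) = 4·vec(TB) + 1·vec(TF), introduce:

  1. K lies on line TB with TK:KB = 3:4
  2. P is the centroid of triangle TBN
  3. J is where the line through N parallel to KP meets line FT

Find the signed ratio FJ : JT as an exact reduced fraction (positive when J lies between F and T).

Work in coordinates with T = (0, 0), B = (1, 0), F = (0, 1), N = (4, 1).
1. K lies on line TB with TK:KB = 3:4 ⇒ K = (3/7, 0)
2. P is the centroid of triangle TBN ⇒ P = (5/3, 1/3)
3. J is where the line through N parallel to KP meets line FT ⇒ J = (0, -1/13)
J = F + t·(T−F) with t = 14/13, so FJ:JT = t:(1−t) = 14/13:-1/13

FJ:JT = -14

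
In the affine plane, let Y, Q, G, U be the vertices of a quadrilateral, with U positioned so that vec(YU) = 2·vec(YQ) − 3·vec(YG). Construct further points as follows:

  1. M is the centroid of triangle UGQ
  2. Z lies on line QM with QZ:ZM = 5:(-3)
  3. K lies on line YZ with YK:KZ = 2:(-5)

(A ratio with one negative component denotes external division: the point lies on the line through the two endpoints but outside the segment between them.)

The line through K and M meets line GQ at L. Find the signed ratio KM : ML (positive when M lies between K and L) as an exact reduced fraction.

Assign Y = (0, 0), Q = (1, 0), G = (0, 1), U = (2, -3) — the answer is frame-independent, so this choice is without loss of generality.
1. M is the centroid of triangle UGQ ⇒ M = (1, -2/3)
2. Z lies on line QM with QZ:ZM = 5:(-3) ⇒ Z = (1, -5/3)
3. K lies on line YZ with YK:KZ = 2:(-5) ⇒ K = (-2/3, 10/9)
line KM meets GQ at L = (-9, 10)
M = K + t·(L−K) with t = -1/5, so KM:ML = -1/5:6/5

KM:ML = -1/6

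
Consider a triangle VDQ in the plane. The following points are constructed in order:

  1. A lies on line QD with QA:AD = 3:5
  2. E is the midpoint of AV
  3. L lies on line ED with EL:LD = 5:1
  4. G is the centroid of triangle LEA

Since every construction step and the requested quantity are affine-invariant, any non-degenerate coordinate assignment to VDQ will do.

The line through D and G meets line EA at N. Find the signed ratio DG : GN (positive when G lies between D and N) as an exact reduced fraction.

Set V = (0, 0), D = (1, 0), Q = (0, 1); any affine frame gives the same invariant.
1. A lies on line QD with QA:AD = 3:5 ⇒ A = (3/8, 5/8)
2. E is the midpoint of AV ⇒ E = (3/16, 5/16)
3. L lies on line ED with EL:LD = 5:1 ⇒ L = (83/96, 5/96)
4. G is the centroid of triangle LEA ⇒ G = (137/288, 95/288)
line DG meets EA at N = (57/208, 95/208)
G = D + t·(N−D) with t = 13/18, so DG:GN = 13/18:5/18

DG:GN = 13/5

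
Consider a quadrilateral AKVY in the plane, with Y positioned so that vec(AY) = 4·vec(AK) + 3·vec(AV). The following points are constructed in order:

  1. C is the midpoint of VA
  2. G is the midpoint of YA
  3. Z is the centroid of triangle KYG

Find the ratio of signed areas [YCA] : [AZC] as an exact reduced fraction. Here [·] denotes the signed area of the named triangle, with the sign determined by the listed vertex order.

Set A = (0, 0), K = (1, 0), V = (0, 1), Y = (4, 3); any affine frame gives the same invariant.
1. C is the midpoint of VA ⇒ C = (0, 1/2)
2. G is the midpoint of YA ⇒ G = (2, 3/2)
3. Z is the centroid of triangle KYG ⇒ Z = (7/3, 3/2)
2·[YCA] = 2, 2·[AZC] = 7/6
[YCA]:[AZC] = 2:7/6 = 12/7

[YCA]:[AZC] = 12/7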